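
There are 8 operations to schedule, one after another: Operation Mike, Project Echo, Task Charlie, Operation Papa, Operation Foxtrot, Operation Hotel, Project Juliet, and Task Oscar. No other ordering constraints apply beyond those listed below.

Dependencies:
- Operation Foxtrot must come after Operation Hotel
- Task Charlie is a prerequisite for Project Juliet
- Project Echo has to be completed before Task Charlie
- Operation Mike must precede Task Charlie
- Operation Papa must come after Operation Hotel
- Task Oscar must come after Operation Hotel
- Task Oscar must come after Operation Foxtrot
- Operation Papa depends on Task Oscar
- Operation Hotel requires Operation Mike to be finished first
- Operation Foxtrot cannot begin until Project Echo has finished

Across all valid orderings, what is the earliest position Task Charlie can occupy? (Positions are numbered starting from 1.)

3

Working backwards through the constraints from Task Charlie, its full set of required predecessors is Operation Mike, Project Echo — 2 of them.
So at minimum 2 operations come before Task Charlie, putting Task Charlie no earlier than position 3. That position is achievable by scheduling exactly those predecessors first.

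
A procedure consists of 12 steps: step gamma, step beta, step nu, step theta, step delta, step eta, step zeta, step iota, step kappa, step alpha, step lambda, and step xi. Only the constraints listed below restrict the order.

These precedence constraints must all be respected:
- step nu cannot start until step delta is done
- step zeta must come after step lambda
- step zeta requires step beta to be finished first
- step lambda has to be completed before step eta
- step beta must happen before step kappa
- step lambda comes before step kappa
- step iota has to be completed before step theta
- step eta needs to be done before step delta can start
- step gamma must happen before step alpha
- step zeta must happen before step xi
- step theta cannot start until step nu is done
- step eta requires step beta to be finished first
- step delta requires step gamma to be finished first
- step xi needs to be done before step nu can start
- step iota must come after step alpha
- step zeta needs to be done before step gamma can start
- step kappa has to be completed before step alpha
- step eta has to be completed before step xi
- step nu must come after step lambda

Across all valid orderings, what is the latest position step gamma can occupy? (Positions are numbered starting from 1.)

Following every chain forward from step gamma, the steps that must come later are step nu, step theta, step delta, step iota, step alpha — 5 of them.
With 5 mandatory successors out of 12 steps total, the latest slot for step gamma is 12−5 = 7, and it's reachable by doing all non-successors before step gamma.

7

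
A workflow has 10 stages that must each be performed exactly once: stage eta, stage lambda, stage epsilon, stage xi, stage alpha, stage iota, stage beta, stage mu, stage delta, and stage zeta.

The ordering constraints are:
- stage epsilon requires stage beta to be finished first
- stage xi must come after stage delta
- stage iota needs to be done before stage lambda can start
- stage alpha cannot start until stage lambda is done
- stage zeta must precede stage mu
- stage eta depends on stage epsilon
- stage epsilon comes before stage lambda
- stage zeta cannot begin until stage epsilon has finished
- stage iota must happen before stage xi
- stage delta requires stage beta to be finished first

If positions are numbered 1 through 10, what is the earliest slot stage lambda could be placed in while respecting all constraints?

4

Every stage that must precede stage lambda has to come before it. Tracing all chains that end at stage lambda, those stages are: stage epsilon, stage iota, stage beta — 3 in total.
With 3 mandatory predecessors, the earliest stage lambda can sit is position 3+1 = 4, and placing just those 3 first achieves it.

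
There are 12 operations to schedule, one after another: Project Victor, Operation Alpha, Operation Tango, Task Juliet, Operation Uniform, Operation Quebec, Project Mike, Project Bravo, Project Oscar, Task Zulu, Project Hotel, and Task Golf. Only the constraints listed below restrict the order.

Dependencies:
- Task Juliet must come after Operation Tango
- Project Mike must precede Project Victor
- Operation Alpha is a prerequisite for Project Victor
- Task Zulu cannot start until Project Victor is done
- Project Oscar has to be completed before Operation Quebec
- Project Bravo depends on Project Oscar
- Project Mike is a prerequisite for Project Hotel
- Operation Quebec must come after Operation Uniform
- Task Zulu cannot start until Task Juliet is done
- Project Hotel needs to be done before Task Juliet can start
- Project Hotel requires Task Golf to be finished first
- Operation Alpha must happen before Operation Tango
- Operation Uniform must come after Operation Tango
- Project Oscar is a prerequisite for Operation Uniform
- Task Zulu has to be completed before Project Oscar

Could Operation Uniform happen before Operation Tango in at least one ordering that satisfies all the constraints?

Following Operation Tango → Operation Uniform, Operation Tango must precede Operation Uniform in every valid ordering.
So no valid ordering can have Operation Uniform before Operation Tango.

No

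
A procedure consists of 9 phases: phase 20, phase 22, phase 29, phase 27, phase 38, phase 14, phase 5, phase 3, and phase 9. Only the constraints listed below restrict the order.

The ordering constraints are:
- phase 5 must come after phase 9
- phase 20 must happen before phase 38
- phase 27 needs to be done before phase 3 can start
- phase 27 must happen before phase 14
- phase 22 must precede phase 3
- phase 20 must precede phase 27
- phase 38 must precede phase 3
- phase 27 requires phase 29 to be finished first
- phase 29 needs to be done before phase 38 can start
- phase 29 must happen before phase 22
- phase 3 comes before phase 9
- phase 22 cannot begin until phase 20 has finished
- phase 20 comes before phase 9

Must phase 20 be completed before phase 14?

Yes

Tracing the constraints gives a chain: phase 20 → phase 27 → phase 14.
So phase 20 must precede phase 14 in any valid ordering.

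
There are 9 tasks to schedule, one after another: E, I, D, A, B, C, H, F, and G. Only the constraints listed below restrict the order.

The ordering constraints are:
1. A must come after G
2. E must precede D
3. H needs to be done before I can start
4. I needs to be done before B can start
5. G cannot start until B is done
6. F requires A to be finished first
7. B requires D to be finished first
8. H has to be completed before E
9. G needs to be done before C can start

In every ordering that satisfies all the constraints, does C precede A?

No

C and A are not related by any chain of constraints.
There exist valid orderings with A before C, so C is not required to come first.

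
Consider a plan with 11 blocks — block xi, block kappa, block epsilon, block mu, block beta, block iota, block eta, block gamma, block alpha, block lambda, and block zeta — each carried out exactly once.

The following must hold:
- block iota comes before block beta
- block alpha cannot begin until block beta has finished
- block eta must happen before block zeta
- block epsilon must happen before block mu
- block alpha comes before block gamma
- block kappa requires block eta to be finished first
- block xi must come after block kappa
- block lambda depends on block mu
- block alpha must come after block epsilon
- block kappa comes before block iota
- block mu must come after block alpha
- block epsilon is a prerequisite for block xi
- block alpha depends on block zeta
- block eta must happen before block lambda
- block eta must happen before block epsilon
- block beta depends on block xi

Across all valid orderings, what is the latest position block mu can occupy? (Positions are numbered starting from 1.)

Following the constraints forward from block mu, its only required successor is block lambda.
With 1 mandatory successor out of 11 blocks total, the latest slot for block mu is 11−1 = 10, and it's reachable by doing all non-successors before block mu.

10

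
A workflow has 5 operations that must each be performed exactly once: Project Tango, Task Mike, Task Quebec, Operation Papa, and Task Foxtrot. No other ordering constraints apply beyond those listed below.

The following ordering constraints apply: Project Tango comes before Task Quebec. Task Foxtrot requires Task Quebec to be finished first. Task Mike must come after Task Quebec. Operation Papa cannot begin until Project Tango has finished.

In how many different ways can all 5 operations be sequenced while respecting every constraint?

8

Project Tango is the only operation with nothing required before it, so every ordering starts there.
Systematically extending each partial ordering one operation at a time and counting, there are 8 complete orderings.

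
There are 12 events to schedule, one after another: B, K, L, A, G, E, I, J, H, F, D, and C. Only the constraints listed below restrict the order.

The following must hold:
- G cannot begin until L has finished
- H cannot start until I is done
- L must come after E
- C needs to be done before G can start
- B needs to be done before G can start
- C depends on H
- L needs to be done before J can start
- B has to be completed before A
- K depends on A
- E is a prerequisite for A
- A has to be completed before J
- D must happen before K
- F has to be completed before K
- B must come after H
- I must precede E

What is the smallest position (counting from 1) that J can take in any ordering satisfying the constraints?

Every event that must precede J has to come before it. Tracing all chains that end at J, those events are: B, L, A, E, I, H — 6 in total.
So at minimum 6 events come before J, putting J no earlier than position 7. That position is achievable by scheduling exactly those predecessors first.

7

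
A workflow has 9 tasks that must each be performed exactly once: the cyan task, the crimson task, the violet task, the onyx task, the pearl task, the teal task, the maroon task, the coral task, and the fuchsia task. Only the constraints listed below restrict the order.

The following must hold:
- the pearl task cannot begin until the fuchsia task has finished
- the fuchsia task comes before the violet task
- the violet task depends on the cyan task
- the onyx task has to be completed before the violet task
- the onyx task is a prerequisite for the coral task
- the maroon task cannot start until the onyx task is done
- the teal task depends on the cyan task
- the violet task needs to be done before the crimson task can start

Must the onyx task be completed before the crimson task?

Following the dependencies: the onyx task → the violet task → the crimson task.
Hence the onyx task necessarily comes before the crimson task.

Yes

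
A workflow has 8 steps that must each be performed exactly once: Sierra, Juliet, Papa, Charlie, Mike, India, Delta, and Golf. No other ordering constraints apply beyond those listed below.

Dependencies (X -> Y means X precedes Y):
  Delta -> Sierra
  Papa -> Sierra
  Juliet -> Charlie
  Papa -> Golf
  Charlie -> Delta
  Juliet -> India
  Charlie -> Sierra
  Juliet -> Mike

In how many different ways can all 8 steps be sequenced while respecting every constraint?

The steps with no prerequisites are Juliet, Papa; any of them can be placed first.
Systematically extending each partial ordering one step at a time and counting, there are 518 complete orderings.

518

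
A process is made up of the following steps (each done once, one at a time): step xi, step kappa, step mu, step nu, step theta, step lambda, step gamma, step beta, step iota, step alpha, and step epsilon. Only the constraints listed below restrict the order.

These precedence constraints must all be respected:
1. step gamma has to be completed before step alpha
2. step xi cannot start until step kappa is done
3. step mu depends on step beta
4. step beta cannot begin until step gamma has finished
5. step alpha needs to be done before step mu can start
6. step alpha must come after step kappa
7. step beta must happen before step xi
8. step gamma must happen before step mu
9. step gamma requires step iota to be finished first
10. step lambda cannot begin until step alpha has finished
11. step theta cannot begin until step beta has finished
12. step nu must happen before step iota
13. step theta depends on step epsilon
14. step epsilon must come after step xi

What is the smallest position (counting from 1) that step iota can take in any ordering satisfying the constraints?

Working backwards through the constraints from step iota, its only required predecessor is step nu.
With 1 mandatory predecessor, the earliest step iota can sit is position 1+1 = 2, and placing just that one first achieves it.

2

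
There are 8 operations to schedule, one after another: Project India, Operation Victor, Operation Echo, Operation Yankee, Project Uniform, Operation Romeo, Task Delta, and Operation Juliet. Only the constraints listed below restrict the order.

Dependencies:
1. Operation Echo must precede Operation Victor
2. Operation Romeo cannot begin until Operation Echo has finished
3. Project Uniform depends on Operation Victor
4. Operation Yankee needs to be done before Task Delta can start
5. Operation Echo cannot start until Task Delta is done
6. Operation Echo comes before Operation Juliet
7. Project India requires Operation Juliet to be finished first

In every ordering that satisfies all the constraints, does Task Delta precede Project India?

Tracing the constraints gives a chain: Task Delta → Operation Echo → Operation Juliet → Project India.
That forces Task Delta before Project India in every valid schedule.

Yes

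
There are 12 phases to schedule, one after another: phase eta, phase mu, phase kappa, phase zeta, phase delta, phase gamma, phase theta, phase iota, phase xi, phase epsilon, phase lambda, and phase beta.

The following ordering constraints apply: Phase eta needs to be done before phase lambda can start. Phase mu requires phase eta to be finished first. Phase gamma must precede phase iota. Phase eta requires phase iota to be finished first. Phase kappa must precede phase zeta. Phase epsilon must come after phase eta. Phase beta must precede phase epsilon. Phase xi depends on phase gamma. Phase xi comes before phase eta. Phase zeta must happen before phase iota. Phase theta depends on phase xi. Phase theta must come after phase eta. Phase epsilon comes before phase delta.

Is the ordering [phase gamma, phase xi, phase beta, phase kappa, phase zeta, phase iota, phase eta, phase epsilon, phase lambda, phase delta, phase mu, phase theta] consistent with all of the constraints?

Every stated constraint is respected: phase xi sits at position 2, ahead of phase theta at position 12, and each of the other listed pairs likewise has the predecessor earlier in the sequence.

Yes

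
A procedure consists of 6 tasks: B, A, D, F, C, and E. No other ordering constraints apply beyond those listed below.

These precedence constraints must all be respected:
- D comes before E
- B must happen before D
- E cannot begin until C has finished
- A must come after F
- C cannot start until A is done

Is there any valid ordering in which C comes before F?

No

There is a dependency chain F → A → C, so C always comes after F.
So no valid ordering can have C before F.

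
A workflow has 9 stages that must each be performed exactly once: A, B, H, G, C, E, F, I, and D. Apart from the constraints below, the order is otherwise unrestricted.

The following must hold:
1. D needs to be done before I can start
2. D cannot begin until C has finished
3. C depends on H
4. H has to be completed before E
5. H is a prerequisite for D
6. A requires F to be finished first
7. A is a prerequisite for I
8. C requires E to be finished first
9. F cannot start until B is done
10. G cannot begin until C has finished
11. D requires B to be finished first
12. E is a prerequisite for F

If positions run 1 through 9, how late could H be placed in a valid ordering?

The stages that are forced after H, directly or by a chain of constraints, are A, G, C, E, F, I, D. That's 7 stages.
So at least 7 stages follow H, putting H no later than position 2. That position is achievable by scheduling everything else first.

2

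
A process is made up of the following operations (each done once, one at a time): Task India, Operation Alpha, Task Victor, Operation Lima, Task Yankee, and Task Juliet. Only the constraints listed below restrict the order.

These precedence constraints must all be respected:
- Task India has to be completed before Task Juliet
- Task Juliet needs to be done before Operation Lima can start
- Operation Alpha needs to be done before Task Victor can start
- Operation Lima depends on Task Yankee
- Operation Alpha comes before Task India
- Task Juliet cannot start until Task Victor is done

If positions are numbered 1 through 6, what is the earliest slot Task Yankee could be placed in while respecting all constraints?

No constraint forces any other operation before Task Yankee, so it can be placed first.

1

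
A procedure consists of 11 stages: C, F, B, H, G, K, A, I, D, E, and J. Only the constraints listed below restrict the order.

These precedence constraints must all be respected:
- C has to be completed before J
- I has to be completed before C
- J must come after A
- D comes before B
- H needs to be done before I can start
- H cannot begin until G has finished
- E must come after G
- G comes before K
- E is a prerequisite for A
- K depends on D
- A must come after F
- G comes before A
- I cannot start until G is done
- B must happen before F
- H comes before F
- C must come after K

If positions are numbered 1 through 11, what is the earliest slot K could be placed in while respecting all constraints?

Working backwards through the constraints from K, its full set of required predecessors is G, D — 2 of them.
With 2 mandatory predecessors, the earliest K can sit is position 2+1 = 3, and placing just those 2 first achieves it.

3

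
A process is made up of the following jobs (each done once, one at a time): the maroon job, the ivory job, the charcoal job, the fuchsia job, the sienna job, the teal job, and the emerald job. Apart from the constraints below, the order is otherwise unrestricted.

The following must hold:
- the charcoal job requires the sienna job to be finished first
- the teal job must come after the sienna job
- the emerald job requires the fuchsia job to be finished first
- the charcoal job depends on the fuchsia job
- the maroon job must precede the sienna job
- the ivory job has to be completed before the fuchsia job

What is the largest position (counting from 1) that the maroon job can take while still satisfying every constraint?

The jobs that are forced after the maroon job, directly or by a chain of constraints, are the charcoal job, the sienna job, the teal job. That's 3 jobs.
With 3 mandatory successors out of 7 jobs total, the latest slot for the maroon job is 7−3 = 4, and it's reachable by doing all non-successors before the maroon job.

4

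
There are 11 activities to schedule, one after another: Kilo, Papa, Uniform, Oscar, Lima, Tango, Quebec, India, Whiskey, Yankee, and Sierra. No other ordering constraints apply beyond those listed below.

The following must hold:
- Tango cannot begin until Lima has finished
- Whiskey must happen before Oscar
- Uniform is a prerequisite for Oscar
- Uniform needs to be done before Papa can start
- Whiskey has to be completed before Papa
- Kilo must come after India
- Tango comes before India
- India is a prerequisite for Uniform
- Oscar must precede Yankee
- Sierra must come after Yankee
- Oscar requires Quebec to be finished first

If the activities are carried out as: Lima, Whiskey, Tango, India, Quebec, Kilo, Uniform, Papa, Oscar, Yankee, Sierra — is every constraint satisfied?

Every stated constraint is respected: Whiskey sits at position 2, ahead of Oscar at position 9, and each of the other listed pairs likewise has the predecessor earlier in the sequence.

Yes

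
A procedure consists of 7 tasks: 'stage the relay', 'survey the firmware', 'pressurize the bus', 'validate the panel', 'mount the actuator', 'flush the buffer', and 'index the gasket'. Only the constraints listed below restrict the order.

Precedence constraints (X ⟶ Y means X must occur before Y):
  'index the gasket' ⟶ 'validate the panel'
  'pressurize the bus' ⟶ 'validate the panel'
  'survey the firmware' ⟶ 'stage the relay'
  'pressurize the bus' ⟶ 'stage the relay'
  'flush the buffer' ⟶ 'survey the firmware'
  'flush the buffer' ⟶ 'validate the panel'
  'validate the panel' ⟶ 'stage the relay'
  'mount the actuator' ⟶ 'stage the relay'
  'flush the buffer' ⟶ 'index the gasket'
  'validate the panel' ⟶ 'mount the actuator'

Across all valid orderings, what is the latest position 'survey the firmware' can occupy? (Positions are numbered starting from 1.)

6

Following the constraints forward from 'survey the firmware', its only required successor is 'stage the relay'.
With 1 mandatory successor out of 7 tasks total, the latest slot for 'survey the firmware' is 7−1 = 6, and it's reachable by doing all non-successors before 'survey the firmware'.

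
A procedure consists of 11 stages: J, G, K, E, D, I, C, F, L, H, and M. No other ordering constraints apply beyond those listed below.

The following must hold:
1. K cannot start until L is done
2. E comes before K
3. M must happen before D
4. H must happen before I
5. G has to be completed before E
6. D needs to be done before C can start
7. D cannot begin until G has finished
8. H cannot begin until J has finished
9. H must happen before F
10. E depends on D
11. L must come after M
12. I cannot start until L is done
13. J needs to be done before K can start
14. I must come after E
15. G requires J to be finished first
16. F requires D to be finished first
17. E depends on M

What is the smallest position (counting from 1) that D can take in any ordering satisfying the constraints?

4

Every stage that must precede D has to come before it. Tracing all chains that end at D, those stages are: J, G, M — 3 in total.
So at minimum 3 stages come before D, putting D no earlier than position 4. That position is achievable by scheduling exactly those predecessors first.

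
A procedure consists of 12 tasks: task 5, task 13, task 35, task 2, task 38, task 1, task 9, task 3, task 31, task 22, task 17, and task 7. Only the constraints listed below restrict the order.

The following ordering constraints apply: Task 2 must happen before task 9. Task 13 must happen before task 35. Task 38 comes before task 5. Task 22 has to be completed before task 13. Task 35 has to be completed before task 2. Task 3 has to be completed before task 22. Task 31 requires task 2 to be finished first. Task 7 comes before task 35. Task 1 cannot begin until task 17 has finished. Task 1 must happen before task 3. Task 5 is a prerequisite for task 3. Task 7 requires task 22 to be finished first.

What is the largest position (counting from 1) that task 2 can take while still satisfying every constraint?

10

Following every chain forward from task 2, the tasks that must come later are task 9, task 31 — 2 of them.
So at least 2 tasks follow task 2, putting task 2 no later than position 10. That position is achievable by scheduling everything else first.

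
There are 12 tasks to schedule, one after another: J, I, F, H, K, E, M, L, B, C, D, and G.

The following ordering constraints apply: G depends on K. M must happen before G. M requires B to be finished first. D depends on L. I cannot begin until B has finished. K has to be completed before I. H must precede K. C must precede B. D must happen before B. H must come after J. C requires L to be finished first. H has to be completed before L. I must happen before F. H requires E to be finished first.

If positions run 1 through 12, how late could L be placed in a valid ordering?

Every task that must follow L has to come after it. Tracing all chains starting from L, those tasks are: I, F, M, B, C, D, G — 7 in total.
So at least 7 tasks follow L, putting L no later than position 5. That position is achievable by scheduling everything else first.

5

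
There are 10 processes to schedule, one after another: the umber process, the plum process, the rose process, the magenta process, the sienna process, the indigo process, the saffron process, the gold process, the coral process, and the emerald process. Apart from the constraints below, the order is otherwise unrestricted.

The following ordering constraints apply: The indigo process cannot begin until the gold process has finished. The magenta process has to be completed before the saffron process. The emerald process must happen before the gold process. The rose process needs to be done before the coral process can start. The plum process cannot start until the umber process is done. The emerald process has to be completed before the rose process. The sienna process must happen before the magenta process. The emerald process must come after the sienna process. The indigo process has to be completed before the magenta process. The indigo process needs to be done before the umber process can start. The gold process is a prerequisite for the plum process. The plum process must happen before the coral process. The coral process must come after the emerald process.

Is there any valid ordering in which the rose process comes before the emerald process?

The constraints give a chain the emerald process → the rose process, which forces the emerald process before the rose process.
Hence the rose process can never be scheduled before the emerald process.

No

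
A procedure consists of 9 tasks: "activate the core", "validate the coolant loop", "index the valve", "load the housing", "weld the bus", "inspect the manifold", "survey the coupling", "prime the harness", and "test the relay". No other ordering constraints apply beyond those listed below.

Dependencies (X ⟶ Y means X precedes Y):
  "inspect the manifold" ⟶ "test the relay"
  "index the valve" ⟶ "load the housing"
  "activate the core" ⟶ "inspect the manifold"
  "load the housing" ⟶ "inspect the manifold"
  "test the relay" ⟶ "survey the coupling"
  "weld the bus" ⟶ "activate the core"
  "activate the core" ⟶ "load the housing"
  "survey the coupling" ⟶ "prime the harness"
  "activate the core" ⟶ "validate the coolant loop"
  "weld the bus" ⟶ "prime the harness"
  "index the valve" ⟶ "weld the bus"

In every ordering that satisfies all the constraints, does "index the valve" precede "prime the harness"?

Yes

There is a constraint chain "index the valve" → "weld the bus" → "prime the harness".
That forces "index the valve" before "prime the harness" in every valid schedule.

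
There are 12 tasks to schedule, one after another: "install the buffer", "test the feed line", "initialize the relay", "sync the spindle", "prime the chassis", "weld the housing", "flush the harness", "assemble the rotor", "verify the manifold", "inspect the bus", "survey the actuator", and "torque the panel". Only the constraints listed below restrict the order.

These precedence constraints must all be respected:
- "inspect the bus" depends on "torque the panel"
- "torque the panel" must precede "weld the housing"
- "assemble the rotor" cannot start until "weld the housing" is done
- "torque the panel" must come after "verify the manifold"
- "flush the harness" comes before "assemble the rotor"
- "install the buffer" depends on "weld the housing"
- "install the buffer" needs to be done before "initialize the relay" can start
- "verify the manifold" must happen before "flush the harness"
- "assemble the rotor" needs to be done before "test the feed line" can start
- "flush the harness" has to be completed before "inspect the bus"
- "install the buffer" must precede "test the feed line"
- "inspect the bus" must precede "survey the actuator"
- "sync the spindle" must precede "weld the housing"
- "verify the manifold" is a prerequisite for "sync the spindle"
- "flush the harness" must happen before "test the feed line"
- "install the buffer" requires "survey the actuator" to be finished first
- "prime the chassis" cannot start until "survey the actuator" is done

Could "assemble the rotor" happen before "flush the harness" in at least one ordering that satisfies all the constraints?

No

Following "flush the harness" → "assemble the rotor", "flush the harness" must precede "assemble the rotor" in every valid ordering.
So no valid ordering can have "assemble the rotor" before "flush the harness".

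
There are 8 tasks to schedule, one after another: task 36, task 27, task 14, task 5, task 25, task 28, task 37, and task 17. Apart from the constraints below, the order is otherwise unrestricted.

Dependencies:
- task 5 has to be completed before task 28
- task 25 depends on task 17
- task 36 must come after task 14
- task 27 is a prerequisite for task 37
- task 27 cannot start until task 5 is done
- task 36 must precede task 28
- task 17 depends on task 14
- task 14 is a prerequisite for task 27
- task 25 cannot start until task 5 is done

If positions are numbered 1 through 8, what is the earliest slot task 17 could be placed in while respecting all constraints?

Working backwards through the constraints from task 17, its only required predecessor is task 14.
So at minimum 1 task comes before task 17, putting task 17 no earlier than position 2. That position is achievable by scheduling exactly that predecessor first.

2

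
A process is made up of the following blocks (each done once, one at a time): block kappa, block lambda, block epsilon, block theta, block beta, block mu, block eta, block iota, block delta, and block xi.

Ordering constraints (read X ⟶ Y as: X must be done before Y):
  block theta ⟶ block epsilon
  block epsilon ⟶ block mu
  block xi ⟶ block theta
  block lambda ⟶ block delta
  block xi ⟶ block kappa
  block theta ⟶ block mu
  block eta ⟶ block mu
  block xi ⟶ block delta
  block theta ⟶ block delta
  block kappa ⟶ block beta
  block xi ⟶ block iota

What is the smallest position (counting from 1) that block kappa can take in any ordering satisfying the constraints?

Working backwards through the constraints from block kappa, its only required predecessor is block xi.
With 1 mandatory predecessor, the earliest block kappa can sit is position 1+1 = 2, and placing just that one first achieves it.

2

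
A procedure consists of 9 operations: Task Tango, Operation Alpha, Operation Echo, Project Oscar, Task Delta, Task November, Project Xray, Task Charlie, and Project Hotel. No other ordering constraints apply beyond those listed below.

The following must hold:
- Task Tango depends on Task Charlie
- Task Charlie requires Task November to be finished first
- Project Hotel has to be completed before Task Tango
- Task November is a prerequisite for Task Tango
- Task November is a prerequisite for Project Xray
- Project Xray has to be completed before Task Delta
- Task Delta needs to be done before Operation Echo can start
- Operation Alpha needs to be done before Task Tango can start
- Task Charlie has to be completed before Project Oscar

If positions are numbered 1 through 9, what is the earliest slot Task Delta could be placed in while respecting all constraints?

3

Working backwards through the constraints from Task Delta, its full set of required predecessors is Task November, Project Xray — 2 of them.
With 2 mandatory predecessors, the earliest Task Delta can sit is position 2+1 = 3, and placing just those 2 first achieves it.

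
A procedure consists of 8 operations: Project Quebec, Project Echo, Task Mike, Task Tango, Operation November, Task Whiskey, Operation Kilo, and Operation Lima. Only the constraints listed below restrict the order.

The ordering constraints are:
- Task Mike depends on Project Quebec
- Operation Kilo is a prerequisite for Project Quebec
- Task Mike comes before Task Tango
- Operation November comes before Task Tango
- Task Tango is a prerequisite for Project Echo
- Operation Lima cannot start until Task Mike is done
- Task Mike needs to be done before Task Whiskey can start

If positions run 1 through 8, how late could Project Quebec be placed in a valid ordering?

Following every chain forward from Project Quebec, the operations that must come later are Project Echo, Task Mike, Task Tango, Task Whiskey, Operation Lima — 5 of them.
So at least 5 operations follow Project Quebec, putting Project Quebec no later than position 3. That position is achievable by scheduling everything else first.

3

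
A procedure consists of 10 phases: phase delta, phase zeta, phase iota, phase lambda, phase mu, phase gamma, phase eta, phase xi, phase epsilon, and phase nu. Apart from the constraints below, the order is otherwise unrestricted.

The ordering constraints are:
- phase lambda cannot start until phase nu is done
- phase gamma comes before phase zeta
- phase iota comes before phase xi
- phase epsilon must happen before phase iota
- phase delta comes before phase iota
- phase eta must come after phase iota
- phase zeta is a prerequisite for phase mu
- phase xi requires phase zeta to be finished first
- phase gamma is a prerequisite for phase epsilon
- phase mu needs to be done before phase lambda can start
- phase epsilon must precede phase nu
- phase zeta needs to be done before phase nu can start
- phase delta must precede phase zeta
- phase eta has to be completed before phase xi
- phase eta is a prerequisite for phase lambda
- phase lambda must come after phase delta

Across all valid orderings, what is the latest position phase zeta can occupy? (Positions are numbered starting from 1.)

Following every chain forward from phase zeta, the phases that must come later are phase lambda, phase mu, phase xi, phase nu — 4 of them.
With 4 mandatory successors out of 10 phases total, the latest slot for phase zeta is 10−4 = 6, and it's reachable by doing all non-successors before phase zeta.

6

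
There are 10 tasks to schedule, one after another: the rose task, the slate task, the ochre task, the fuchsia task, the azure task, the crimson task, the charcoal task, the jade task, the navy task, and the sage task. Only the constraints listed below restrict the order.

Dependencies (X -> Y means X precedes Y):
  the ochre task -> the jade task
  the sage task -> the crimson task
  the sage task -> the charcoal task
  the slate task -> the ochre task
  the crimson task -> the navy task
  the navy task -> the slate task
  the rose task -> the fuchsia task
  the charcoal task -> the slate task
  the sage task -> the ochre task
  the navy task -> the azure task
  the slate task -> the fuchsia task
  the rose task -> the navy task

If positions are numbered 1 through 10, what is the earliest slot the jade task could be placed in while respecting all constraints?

8

The tasks that are forced before the jade task, directly or transitively, are the rose task, the slate task, the ochre task, the crimson task, the charcoal task, the navy task, the sage task. That's 7 tasks.
So at minimum 7 tasks come before the jade task, putting the jade task no earlier than position 8. That position is achievable by scheduling exactly those predecessors first.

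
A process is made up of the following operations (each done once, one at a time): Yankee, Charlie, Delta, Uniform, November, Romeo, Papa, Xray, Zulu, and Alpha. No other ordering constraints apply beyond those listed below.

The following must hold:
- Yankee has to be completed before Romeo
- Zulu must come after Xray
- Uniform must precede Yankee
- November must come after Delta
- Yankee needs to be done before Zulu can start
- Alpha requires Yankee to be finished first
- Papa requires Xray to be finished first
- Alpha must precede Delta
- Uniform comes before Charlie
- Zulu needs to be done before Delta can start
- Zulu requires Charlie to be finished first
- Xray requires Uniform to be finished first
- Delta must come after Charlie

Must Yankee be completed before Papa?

Yankee and Papa are not related by any chain of constraints.
So Yankee can come before Papa or after — it is not forced.

No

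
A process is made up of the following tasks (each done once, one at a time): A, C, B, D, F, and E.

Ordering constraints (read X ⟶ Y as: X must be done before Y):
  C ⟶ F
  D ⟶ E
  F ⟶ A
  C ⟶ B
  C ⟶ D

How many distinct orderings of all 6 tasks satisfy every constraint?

30

C is the only task with nothing required before it, so every ordering starts there.
Systematically extending each partial ordering one task at a time and counting, there are 30 complete orderings.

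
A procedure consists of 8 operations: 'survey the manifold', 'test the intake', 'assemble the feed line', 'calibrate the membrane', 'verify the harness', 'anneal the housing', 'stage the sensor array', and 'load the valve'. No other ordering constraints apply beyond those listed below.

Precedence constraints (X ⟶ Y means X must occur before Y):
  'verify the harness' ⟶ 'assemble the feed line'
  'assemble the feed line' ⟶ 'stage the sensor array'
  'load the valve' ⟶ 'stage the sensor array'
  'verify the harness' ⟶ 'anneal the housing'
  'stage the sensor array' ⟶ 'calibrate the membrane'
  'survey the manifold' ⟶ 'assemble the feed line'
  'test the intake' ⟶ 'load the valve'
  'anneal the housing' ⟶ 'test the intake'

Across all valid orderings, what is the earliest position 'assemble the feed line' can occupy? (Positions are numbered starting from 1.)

3

Working backwards through the constraints from 'assemble the feed line', its full set of required predecessors is 'survey the manifold', 'verify the harness' — 2 of them.
So at minimum 2 operations come before 'assemble the feed line', putting 'assemble the feed line' no earlier than position 3. That position is achievable by scheduling exactly those predecessors first.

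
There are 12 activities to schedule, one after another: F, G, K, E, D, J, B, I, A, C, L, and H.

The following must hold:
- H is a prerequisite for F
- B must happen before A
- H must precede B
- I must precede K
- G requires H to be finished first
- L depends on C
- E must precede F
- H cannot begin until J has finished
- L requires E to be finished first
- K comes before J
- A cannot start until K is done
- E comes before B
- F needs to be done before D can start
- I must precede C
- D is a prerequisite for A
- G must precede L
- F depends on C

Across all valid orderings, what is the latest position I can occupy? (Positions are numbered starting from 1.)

2

Following every chain forward from I, the activities that must come later are F, G, K, D, J, B, A, C, L, H — 10 of them.
So at least 10 activities follow I, putting I no later than position 2. That position is achievable by scheduling everything else first.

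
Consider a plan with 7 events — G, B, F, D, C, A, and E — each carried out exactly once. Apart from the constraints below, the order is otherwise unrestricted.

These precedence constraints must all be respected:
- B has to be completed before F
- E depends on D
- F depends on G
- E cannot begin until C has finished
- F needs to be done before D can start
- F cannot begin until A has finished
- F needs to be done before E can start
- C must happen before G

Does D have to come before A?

There is a chain A → F → D, which puts A before D.
So D does not have to come before A — it cannot.

No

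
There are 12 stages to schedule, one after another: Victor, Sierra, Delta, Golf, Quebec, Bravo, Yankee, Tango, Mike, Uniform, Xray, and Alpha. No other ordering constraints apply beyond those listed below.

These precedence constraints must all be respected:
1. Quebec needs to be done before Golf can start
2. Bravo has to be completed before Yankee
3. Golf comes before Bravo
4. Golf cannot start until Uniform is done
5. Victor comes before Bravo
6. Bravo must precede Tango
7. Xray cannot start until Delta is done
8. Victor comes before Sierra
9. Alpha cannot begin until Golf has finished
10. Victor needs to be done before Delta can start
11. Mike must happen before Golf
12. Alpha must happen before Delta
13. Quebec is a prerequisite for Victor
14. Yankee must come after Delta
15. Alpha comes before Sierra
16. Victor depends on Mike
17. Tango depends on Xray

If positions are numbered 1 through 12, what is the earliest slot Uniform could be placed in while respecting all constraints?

Uniform has no prerequisites at all, so it can go in position 1.

1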